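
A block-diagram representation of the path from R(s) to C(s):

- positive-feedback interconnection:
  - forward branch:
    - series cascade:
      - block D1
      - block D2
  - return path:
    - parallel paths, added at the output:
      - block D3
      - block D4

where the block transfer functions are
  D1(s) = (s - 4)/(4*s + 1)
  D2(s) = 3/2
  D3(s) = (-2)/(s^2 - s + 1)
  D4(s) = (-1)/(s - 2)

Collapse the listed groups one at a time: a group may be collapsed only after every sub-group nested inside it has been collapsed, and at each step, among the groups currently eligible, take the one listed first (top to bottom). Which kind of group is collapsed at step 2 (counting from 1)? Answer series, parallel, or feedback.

Step 1. multiply D1, D2 (series)
Step 2. combine D3, D4 in parallel
Step 3. close the feedback loop around (D1*D2), (D3+D4)
At step 2 the group reduced is parallel.

Hence the answer: parallel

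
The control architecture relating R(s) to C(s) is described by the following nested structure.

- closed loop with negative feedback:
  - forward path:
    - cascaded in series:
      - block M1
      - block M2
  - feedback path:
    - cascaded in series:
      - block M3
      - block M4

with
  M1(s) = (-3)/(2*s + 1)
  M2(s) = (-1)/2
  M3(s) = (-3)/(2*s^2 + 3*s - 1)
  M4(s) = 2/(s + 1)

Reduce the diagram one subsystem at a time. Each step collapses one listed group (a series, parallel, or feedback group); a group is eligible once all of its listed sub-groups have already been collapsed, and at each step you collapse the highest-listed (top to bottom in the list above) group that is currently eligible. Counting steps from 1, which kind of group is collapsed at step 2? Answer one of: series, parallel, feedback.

(1) combine M1, M2 in series
(2) combine M3, M4 in series
(3) feedback reduction of (M1*M2), (M3*M4)
At step 2 the group reduced is series.

Final answer: series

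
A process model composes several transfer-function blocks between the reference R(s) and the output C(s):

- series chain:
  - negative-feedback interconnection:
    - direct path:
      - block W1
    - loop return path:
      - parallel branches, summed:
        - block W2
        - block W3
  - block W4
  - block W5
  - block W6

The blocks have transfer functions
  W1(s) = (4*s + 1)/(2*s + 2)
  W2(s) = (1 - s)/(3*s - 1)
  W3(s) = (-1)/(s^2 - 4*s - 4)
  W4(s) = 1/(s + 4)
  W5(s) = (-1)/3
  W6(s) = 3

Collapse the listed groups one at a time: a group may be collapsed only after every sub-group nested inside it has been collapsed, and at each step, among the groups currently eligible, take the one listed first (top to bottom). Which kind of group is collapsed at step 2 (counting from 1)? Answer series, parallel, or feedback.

[1] add W2, W3 (parallel)
[2] feedback reduction of W1, (W2+W3)
[3] series reduction of [W1/(1+W1*(W2+W3))], W4, W5, W6
So the answer for step 2 is feedback.

Final answer: feedback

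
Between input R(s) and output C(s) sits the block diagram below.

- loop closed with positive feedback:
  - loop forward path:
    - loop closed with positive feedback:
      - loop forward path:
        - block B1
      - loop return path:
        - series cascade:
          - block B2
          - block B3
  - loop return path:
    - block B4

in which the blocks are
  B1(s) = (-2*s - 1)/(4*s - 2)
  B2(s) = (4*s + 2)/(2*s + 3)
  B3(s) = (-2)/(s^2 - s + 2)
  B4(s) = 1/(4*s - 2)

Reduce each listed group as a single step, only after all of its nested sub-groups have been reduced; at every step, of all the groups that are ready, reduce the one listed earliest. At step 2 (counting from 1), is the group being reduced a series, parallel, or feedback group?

Reducing step by step:

1. multiply B2, B3 (series)
2. reduce the feedback loop with forward B1 and return (B2*B3)
3. apply the feedback formula to [B1/(1-B1*(B2*B3))], B4
At step 2 the group reduced is feedback.

Answer: feedback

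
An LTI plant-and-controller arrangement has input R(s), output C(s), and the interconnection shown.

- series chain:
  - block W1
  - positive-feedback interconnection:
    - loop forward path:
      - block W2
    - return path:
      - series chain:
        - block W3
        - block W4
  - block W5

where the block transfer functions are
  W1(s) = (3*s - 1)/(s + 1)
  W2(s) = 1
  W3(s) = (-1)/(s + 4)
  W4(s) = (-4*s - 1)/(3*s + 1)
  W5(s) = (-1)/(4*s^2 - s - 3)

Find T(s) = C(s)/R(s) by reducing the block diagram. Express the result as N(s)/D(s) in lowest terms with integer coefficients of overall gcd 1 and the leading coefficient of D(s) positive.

Reducing step by step:

Step 1: cascade W3, W4 = (4*s + 1)/(3*s^2 + 13*s + 4)
Step 2: close the feedback loop around W2, (W3*W4) = (3*s^2 + 13*s + 4)/(3*s^2 + 9*s + 3)
Step 3: combine W1, [W2/(1-W2*(W3*W4))], W5 in series; the result is T(s) itself (integer coefficients, no common factor, positive leading denominator coefficient)

Answer: (-9*s^3 - 36*s^2 + s + 4)/(12*s^5 + 45*s^4 + 27*s^3 - 36*s^2 - 39*s - 9)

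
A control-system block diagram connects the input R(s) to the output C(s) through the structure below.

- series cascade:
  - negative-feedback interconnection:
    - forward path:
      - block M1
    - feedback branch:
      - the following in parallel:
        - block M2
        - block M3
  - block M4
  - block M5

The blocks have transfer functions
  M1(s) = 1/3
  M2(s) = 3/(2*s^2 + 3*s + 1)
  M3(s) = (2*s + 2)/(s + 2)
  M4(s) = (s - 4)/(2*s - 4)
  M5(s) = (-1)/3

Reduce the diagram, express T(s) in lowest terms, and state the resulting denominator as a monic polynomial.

The answer is s^4 + 11*s^3/10 - 3*s^2 - 5*s - 14/5.

Reasoning:
Step 1 - combine M2, M3 in parallel, giving (4*s^3 + 10*s^2 + 11*s + 8)/(2*s^3 + 7*s^2 + 7*s + 2)
Step 2 - collapse the loop (M1 forward, (M2+M3) return), giving (2*s^3 + 7*s^2 + 7*s + 2)/(10*s^3 + 31*s^2 + 32*s + 14)
Step 3 - series reduction of [M1/(1+M1*(M2+M3))], M4, M5, giving (-2*s^4 + s^3 + 21*s^2 + 26*s + 8)/(60*s^4 + 66*s^3 - 180*s^2 - 300*s - 168)
T(s) is the step-3 result (common factors already cancelled). Leading coefficient of the denominator: 60. Divide through by 60 for the monic polynomial.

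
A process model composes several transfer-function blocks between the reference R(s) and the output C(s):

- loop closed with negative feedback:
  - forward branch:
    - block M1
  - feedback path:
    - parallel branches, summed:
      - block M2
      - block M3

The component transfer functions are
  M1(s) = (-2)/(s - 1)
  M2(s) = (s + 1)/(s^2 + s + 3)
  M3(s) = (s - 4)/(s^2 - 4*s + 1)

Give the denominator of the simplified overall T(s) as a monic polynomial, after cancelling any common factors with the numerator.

Step 1. reduce the parallel group M2, M3 -> (2*s^3 - 6*s^2 - 4*s - 11)/(s^4 - 3*s^3 - 11*s + 3)
Step 2. feedback reduction of M1, (M2+M3) -> (-2*s^4 + 6*s^3 + 22*s - 6)/(s^5 - 4*s^4 - s^3 + s^2 + 22*s + 19)
Step 2 gives the fully reduced T(s), with no common factor left to cancel. The denominator is already monic (leading coefficient 1).

Therefore the answer is s^5 - 4*s^4 - s^3 + s^2 + 22*s + 19.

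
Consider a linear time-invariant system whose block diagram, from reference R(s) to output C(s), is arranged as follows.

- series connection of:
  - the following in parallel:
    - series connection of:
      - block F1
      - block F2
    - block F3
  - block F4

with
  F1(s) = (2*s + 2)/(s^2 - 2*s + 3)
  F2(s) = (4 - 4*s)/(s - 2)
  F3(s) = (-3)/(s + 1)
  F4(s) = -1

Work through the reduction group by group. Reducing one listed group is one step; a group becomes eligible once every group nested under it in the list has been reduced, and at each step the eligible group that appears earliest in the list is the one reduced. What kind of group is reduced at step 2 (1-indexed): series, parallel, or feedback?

[1] multiply F1, F2 (series)
[2] add (F1*F2), F3 (parallel)
[3] combine ((F1*F2)+F3), F4 in series
Step 2: parallel.

Hence the answer: parallel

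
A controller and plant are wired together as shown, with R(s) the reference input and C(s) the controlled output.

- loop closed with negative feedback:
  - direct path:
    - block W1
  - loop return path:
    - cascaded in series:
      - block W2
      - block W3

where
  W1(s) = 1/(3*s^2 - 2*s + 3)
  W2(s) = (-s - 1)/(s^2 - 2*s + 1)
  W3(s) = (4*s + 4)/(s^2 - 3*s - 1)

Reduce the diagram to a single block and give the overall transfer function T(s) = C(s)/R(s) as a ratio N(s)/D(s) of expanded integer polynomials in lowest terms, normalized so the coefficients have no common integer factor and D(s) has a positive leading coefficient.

1. series reduction of W2, W3: (-4*s^2 - 8*s - 4)/(s^4 - 5*s^3 + 6*s^2 - s - 1)
2. apply the feedback formula to W1, (W2*W3); the result is T(s) itself (integer coefficients, no common factor, positive leading denominator coefficient)

Therefore the answer is (s^4 - 5*s^3 + 6*s^2 - s - 1)/(3*s^6 - 17*s^5 + 31*s^4 - 30*s^3 + 13*s^2 - 9*s - 7).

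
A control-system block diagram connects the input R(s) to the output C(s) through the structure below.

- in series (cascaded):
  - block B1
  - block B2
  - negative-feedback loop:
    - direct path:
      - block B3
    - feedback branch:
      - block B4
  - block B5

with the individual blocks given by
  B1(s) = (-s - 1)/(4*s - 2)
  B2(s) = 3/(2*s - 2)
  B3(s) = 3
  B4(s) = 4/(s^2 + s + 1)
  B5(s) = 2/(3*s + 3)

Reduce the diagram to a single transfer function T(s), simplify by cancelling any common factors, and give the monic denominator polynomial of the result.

The answer is s^4 - s^3/2 + 12*s^2 - 19*s + 13/2.

Reasoning:
1. collapse the loop (B3 forward, B4 return): (3*s^2 + 3*s + 3)/(s^2 + s + 13)
2. multiply B1, B2, [B3/(1+B3*B4)], B5 (series): (-3*s^2 - 3*s - 3)/(4*s^4 - 2*s^3 + 48*s^2 - 76*s + 26)
That last expression is T(s), already simplified. Scaling its denominator by 1/4 (the reciprocal of the leading coefficient) yields the monic denominator.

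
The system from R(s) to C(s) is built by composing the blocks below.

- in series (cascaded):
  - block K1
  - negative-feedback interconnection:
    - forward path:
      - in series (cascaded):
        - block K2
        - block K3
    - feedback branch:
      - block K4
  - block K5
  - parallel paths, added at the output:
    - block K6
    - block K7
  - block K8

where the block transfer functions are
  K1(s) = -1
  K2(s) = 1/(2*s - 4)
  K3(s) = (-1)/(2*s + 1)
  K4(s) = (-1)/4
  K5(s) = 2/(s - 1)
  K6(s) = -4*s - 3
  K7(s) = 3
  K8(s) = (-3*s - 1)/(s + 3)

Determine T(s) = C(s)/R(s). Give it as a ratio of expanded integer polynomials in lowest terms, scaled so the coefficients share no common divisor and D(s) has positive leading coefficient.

Answer: (96*s^2 + 32*s)/(16*s^4 + 8*s^3 - 111*s^2 + 42*s + 45)

Working:
Step 1 - multiply K2, K3 (series) gives (-1)/(4*s^2 - 6*s - 4)
Step 2 - reduce the feedback loop with forward (K2*K3) and return K4 gives (-4)/(16*s^2 - 24*s - 15)
Step 3 - sum the parallel branches K6, K7 gives -4*s
Step 4 - multiply K1, [(K2*K3)/(1+(K2*K3)*K4)], K5, (K6+K7), K8 (series) - this is the overall T(s), already in the required normalized form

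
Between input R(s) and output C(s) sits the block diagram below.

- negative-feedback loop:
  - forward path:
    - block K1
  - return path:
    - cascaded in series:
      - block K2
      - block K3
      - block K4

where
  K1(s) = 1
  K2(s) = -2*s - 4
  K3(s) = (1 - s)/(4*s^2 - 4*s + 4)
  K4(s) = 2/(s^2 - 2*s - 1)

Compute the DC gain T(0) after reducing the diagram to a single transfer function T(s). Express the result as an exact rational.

(1) multiply K2, K3, K4 (series) gives (s^2 + s - 2)/(s^4 - 3*s^3 + 2*s^2 - s - 1)
(2) apply the feedback formula to K1, (K2*K3*K4) gives (s^4 - 3*s^3 + 2*s^2 - s - 1)/(s^4 - 3*s^3 + 3*s^2 - 3)
DC gain: substitute s = 0 into T(s) from step 2: T(0) = -1/(-3) = 1/3.

Final answer: 1/3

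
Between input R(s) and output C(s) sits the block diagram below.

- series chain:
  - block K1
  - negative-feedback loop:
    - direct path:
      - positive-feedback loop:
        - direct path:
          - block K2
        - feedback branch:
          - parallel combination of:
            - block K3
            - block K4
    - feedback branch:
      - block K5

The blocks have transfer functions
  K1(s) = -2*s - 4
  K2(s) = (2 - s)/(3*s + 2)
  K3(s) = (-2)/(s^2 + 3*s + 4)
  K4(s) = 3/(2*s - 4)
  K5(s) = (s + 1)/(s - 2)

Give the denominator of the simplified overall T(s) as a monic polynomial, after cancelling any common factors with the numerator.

Step 1. add K3, K4 (parallel) -> (3*s^2 + 5*s + 20)/(2*s^3 + 2*s^2 - 4*s - 16)
Step 2. collapse the loop (K2 forward, (K3+K4) return) -> (-2*s^3 - 2*s^2 + 4*s + 16)/(6*s^3 + 25*s^2 + 41*s + 36)
Step 3. close the feedback loop around [K2/(1-K2*(K3+K4))], K5 -> (-2*s^3 - 2*s^2 + 4*s + 16)/(4*s^3 + 17*s^2 + 27*s + 28)
Step 4. cascade K1, [[K2/(1-K2*(K3+K4))]/(1+[K2/(1-K2*(K3+K4))]*K5)] -> (4*s^4 + 12*s^3 - 48*s - 64)/(4*s^3 + 17*s^2 + 27*s + 28)
T(s) is the step-4 result (common factors already cancelled). Leading coefficient of the denominator: 4. Divide through by 4 for the monic polynomial.

Final answer: s^3 + 17*s^2/4 + 27*s/4 + 7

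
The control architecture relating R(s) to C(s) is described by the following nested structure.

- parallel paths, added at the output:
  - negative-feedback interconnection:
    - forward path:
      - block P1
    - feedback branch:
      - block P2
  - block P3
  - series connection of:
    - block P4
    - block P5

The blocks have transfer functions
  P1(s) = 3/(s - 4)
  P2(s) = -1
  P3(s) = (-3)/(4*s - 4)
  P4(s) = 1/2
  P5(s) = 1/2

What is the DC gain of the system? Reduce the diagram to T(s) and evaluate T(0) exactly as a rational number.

First reduce the diagram to T(s).

(1) collapse the loop (P1 forward, P2 return); result 3/(s - 7)
(2) cascade P4, P5; result 1/4
(3) combine [P1/(1+P1*P2)], P3, (P4*P5) in parallel; result (s^2 + s + 16)/(4*s^2 - 32*s + 28)
Step 3 gives the overall T(s). Then T(0) = 16/28 = 4/7.

Answer: 4/7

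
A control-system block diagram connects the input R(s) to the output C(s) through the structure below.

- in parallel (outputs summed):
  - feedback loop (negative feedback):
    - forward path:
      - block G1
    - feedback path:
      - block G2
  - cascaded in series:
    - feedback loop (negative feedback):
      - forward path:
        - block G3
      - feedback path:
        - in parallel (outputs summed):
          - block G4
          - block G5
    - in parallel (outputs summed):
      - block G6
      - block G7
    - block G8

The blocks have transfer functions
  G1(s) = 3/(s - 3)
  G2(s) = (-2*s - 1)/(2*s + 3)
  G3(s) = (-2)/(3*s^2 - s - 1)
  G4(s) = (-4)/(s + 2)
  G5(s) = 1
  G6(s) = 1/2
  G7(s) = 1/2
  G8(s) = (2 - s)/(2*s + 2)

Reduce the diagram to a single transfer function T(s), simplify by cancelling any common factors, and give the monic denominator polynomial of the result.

Reducing step by step:

Step 1 - collapse the loop (G1 forward, G2 return) = (6*s + 9)/(2*s^2 - 9*s - 12)
Step 2 - combine G4, G5 in parallel = (s - 2)/(s + 2)
Step 3 - collapse the loop (G3 forward, (G4+G5) return) = (-2*s - 4)/(3*s^3 + 5*s^2 - 5*s + 2)
Step 4 - add G6, G7 (parallel) = 1
Step 5 - reduce the series chain [G3/(1+G3*(G4+G5))], (G6+G7), G8 = (s^2 - 4)/(3*s^4 + 8*s^3 - 3*s + 2)
Step 6 - add [G1/(1+G1*G2)], ([G3/(1+G3*(G4+G5))]*(G6+G7)*G8) (parallel) = (18*s^5 + 77*s^4 + 63*s^3 - 38*s^2 + 21*s + 66)/(6*s^6 - 11*s^5 - 108*s^4 - 102*s^3 + 31*s^2 + 18*s - 24)
T(s) is the step-6 result (common factors already cancelled). Leading coefficient of the denominator: 6. Divide through by 6 for the monic polynomial.

Answer: s^6 - 11*s^5/6 - 18*s^4 - 17*s^3 + 31*s^2/6 + 3*s - 4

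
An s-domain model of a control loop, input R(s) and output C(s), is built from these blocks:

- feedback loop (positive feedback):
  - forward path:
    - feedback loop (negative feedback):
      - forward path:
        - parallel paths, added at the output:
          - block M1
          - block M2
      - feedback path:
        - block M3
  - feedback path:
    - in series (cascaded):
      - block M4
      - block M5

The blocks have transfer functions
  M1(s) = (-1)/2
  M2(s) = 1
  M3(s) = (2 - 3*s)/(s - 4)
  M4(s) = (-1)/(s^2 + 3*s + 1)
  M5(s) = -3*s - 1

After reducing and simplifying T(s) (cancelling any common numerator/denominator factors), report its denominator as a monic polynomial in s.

Answer: s^3 + 12*s^2 + 8*s + 2

Working:
1. parallel reduction of M1, M2 gives 1/2
2. collapse the loop ((M1+M2) forward, M3 return) gives (4 - s)/(s + 6)
3. series reduction of M4, M5 gives (3*s + 1)/(s^2 + 3*s + 1)
4. collapse the loop ([(M1+M2)/(1+(M1+M2)*M3)] forward, (M4*M5) return) gives (-s^3 + s^2 + 11*s + 4)/(s^3 + 12*s^2 + 8*s + 2)
That last expression is T(s), already simplified, and its denominator is already monic.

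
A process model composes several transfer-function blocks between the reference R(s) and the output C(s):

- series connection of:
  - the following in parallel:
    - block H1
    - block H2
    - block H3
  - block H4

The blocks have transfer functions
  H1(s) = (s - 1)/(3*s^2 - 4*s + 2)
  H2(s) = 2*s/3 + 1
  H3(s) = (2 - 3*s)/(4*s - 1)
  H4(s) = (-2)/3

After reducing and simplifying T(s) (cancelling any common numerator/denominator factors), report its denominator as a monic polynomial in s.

First reduce the diagram to T(s).

Step 1: add H1, H2, H3 (parallel) = (24*s^4 - 29*s^3 + 33*s^2 - 25*s + 9)/(36*s^3 - 57*s^2 + 36*s - 6)
Step 2: cascade (H1+H2+H3), H4 = (-48*s^4 + 58*s^3 - 66*s^2 + 50*s - 18)/(108*s^3 - 171*s^2 + 108*s - 18)
The result of step 2 is T(s) in lowest terms. Its denominator has leading coefficient 108; dividing the denominator through by 108 makes it monic.

Answer: s^3 - 19*s^2/12 + s - 1/6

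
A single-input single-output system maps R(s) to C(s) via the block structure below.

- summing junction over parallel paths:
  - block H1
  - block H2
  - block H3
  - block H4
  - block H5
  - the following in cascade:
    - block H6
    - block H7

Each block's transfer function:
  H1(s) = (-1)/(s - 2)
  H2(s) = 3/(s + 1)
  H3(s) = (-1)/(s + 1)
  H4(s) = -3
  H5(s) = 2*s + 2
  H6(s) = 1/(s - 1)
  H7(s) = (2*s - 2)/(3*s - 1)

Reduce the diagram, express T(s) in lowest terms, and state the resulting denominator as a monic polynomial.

The answer is s^3 - 4*s^2/3 - 5*s/3 + 2/3.

Reasoning:
Step 1: combine H6, H7 in series, giving 2/(3*s - 1)
Step 2: combine H1, H2, H3, H4, H5, (H6*H7) in parallel, giving (6*s^4 - 11*s^3 - s^2 - 9*s - 1)/(3*s^3 - 4*s^2 - 5*s + 2)
T(s) is the step-2 result (common factors already cancelled). Leading coefficient of the denominator: 3. Divide through by 3 for the monic polynomial.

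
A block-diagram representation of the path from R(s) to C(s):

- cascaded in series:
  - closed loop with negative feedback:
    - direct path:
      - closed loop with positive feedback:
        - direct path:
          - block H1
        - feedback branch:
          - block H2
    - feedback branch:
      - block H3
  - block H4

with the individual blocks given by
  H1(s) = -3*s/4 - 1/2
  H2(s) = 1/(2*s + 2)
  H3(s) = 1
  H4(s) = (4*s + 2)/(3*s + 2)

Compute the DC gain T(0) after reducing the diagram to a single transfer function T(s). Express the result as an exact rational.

Answer: -2/3

Working:
Step 1: close the feedback loop around H1, H2 = (-6*s^2 - 10*s - 4)/(11*s + 10)
Step 2: reduce the feedback loop with forward [H1/(1-H1*H2)] and return H3 = (6*s^2 + 10*s + 4)/(6*s^2 - s - 6)
Step 3: cascade [[H1/(1-H1*H2)]/(1+[H1/(1-H1*H2)]*H3)], H4 = (8*s^2 + 12*s + 4)/(6*s^2 - s - 6)
That last expression is T(s); at s = 0 only the constant terms survive, so T(0) = 4/(-6) = -2/3.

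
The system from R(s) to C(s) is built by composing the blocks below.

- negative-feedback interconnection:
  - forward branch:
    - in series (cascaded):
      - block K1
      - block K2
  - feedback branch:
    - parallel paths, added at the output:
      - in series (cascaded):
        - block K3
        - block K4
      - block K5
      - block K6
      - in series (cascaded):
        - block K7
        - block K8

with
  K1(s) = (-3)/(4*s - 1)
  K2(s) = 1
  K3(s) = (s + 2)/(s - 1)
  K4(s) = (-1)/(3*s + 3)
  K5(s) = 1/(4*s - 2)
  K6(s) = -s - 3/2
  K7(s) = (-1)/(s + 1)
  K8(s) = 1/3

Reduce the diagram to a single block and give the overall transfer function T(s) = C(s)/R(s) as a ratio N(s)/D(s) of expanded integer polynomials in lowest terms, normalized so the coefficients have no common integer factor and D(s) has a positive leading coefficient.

[1] cascade K1, K2 -> (-3)/(4*s - 1)
[2] combine K3, K4 in series -> (-s - 2)/(3*s^2 - 3)
[3] multiply K7, K8 (series) -> (-1)/(3*s + 3)
[4] reduce the parallel group (K3*K4), K5, K6, (K7*K8) -> (-6*s^4 - 6*s^3 + 8*s^2 + 6*s - 5)/(6*s^3 - 3*s^2 - 6*s + 3)
[5] feedback reduction of (K1*K2), ((K3*K4)+K5+K6+(K7*K8)) - this is the overall T(s), already in the required normalized form

Final answer: (-6*s^3 + 3*s^2 + 6*s - 3)/(14*s^4 - 15*s^2 + 4)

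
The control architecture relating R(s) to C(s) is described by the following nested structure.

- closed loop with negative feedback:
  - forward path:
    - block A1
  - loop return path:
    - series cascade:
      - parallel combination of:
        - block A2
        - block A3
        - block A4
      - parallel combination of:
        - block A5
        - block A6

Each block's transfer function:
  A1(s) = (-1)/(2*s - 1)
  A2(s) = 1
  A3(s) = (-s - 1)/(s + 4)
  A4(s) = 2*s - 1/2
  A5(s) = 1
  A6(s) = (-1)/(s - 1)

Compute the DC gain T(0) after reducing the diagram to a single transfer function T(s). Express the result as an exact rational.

Step 1 - add A2, A3, A4 (parallel), giving (4*s^2 + 15*s + 2)/(2*s + 8)
Step 2 - reduce the parallel group A5, A6, giving (s - 2)/(s - 1)
Step 3 - reduce the series chain (A2+A3+A4), (A5+A6), giving (4*s^3 + 7*s^2 - 28*s - 4)/(2*s^2 + 6*s - 8)
Step 4 - close the feedback loop around A1, ((A2+A3+A4)*(A5+A6)), giving (-2*s^2 - 6*s + 8)/(3*s^2 + 6*s + 12)
DC gain: substitute s = 0 into T(s) from step 4: T(0) = 8/12 = 2/3.

Final answer: 2/3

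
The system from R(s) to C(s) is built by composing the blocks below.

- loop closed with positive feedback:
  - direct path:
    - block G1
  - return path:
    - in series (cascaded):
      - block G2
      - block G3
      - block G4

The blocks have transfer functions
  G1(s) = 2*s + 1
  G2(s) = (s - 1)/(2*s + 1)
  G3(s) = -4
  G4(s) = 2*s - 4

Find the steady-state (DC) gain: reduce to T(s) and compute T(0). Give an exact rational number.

The answer is 1/17.

Reasoning:
Step 1: combine G2, G3, G4 in series gives (-8*s^2 + 24*s - 16)/(2*s + 1)
Step 2: collapse the loop (G1 forward, (G2*G3*G4) return) gives (2*s + 1)/(8*s^2 - 24*s + 17)
DC gain: substitute s = 0 into T(s) from step 2: T(0) = 1/17.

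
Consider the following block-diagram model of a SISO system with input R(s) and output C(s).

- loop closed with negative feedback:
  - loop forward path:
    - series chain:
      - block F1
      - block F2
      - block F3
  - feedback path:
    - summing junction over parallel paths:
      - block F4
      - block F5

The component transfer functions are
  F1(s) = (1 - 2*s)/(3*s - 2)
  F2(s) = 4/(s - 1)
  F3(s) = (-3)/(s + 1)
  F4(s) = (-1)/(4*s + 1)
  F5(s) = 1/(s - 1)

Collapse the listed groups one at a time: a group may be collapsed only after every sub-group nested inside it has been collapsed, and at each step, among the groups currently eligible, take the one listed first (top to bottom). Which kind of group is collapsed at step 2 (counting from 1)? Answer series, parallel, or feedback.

(1) combine F1, F2, F3 in series
(2) reduce the parallel group F4, F5
(3) collapse the loop ((F1*F2*F3) forward, (F4+F5) return)
Step 2 collapses a parallel group.

Therefore the answer is parallel.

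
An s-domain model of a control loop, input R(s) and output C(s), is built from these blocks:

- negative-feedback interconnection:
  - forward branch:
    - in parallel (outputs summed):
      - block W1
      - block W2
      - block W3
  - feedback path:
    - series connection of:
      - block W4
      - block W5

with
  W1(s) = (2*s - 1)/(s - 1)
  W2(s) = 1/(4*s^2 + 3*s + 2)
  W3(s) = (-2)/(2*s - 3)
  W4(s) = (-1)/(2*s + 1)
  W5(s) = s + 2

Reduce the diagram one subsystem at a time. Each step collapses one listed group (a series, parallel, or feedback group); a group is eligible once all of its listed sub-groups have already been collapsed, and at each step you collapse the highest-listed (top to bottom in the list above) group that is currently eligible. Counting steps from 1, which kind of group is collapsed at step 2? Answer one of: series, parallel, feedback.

Step 1: add W1, W2, W3 (parallel)
Step 2: multiply W4, W5 (series)
Step 3: apply the feedback formula to (W1+W2+W3), (W4*W5)
So the answer for step 2 is series.

Hence the answer: series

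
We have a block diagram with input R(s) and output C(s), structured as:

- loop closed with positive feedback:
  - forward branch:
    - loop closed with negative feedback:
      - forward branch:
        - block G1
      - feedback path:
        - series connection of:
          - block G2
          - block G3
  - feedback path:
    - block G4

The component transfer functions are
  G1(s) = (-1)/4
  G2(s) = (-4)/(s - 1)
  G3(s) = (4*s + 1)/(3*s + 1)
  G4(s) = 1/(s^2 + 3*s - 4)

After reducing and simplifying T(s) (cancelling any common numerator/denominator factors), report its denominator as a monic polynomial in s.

Reducing step by step:

[1] cascade G2, G3 -> (-16*s - 4)/(3*s^2 - 2*s - 1)
[2] close the feedback loop around G1, (G2*G3) -> (-3*s^2 + 2*s + 1)/(12*s^2 + 8*s)
[3] collapse the loop ([G1/(1+G1*(G2*G3))] forward, G4 return) -> (-3*s^3 - 10*s^2 + 9*s + 4)/(12*s^3 + 56*s^2 + 35*s + 1)
T(s) is the step-3 result (common factors already cancelled). Leading coefficient of the denominator: 12. Divide through by 12 for the monic polynomial.

Answer: s^3 + 14*s^2/3 + 35*s/12 + 1/12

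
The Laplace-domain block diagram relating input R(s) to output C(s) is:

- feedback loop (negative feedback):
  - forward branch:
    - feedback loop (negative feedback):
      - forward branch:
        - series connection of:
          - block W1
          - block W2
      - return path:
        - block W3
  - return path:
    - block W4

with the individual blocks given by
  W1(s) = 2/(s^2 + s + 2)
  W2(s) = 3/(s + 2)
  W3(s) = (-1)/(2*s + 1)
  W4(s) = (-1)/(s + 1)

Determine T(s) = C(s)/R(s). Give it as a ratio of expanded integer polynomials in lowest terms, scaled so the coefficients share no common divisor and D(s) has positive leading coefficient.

First reduce the diagram to T(s).

Step 1: reduce the series chain W1, W2 gives 6/(s^3 + 3*s^2 + 4*s + 4)
Step 2: reduce the feedback loop with forward (W1*W2) and return W3 gives (12*s + 6)/(2*s^4 + 7*s^3 + 11*s^2 + 12*s - 2)
Step 3: feedback reduction of [(W1*W2)/(1+(W1*W2)*W3)], W4; the result is T(s) itself (integer coefficients, no common factor, positive leading denominator coefficient)

Answer: (12*s^2 + 18*s + 6)/(2*s^5 + 9*s^4 + 18*s^3 + 23*s^2 - 2*s - 8)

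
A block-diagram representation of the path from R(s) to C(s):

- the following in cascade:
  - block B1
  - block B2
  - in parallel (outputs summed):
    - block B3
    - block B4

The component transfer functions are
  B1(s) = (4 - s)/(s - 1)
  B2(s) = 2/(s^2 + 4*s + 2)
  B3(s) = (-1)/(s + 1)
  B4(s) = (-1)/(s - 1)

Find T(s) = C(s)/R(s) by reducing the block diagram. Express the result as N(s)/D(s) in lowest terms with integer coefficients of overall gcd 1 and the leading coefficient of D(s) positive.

1. reduce the parallel group B3, B4, giving (-2*s)/(s^2 - 1)
2. multiply B1, B2, (B3+B4) (series) - this is the overall T(s), already in the required normalized form

Hence the answer: (4*s^2 - 16*s)/(s^5 + 3*s^4 - 3*s^3 - 5*s^2 + 2*s + 2)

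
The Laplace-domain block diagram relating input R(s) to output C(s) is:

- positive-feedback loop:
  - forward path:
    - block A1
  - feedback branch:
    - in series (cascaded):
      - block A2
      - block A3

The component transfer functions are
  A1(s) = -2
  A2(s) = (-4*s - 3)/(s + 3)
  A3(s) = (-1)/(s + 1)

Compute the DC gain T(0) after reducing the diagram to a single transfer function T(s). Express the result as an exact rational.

Step 1 - series reduction of A2, A3 gives (4*s + 3)/(s^2 + 4*s + 3)
Step 2 - close the feedback loop around A1, (A2*A3) gives (-2*s^2 - 8*s - 6)/(s^2 + 12*s + 9)
That last expression is T(s); at s = 0 only the constant terms survive, so T(0) = -6/9 = -2/3.

Hence the answer: -2/3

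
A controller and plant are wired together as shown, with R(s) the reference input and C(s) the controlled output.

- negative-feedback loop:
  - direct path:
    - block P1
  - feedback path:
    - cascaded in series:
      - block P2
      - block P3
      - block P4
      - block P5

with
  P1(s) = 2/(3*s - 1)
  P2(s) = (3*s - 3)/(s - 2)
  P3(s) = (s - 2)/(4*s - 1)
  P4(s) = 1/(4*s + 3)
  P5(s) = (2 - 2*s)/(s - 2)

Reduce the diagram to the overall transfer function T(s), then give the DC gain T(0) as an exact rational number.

Answer: -2/3

Working:
[1] reduce the series chain P2, P3, P4, P5 -> (-6*s^2 + 12*s - 6)/(16*s^3 - 24*s^2 - 19*s + 6)
[2] reduce the feedback loop with forward P1 and return (P2*P3*P4*P5) -> (32*s^3 - 48*s^2 - 38*s + 12)/(48*s^4 - 88*s^3 - 45*s^2 + 61*s - 18)
DC gain: substitute s = 0 into T(s) from step 2: T(0) = 12/(-18) = -2/3.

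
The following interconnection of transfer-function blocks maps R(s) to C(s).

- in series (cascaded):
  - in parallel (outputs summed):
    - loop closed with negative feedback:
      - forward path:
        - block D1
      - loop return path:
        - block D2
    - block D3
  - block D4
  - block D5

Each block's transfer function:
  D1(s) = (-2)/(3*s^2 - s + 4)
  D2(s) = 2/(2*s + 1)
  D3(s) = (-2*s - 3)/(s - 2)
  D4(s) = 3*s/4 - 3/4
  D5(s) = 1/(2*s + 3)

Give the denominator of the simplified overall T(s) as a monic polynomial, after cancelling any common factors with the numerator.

Step 1 - feedback reduction of D1, D2 gives (-4*s - 2)/(6*s^3 + s^2 + 7*s)
Step 2 - parallel reduction of [D1/(1+D1*D2)], D3 gives (-12*s^4 - 20*s^3 - 21*s^2 - 15*s + 4)/(6*s^4 - 11*s^3 + 5*s^2 - 14*s)
Step 3 - cascade ([D1/(1+D1*D2)]+D3), D4, D5 gives (-36*s^5 - 24*s^4 - 3*s^3 + 18*s^2 + 57*s - 12)/(48*s^5 - 16*s^4 - 92*s^3 - 52*s^2 - 168*s)
The result of step 3 is T(s) in lowest terms. Its denominator has leading coefficient 48; dividing the denominator through by 48 makes it monic.

Hence the answer: s^5 - s^4/3 - 23*s^3/12 - 13*s^2/12 - 7*s/2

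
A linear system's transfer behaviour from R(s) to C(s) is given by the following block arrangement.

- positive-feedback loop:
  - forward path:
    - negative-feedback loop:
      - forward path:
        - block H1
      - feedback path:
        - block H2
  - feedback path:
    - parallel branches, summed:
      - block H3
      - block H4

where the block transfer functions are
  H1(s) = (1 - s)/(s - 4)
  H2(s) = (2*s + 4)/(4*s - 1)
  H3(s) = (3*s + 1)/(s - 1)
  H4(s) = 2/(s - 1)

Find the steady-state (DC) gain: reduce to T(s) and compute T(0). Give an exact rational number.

1. apply the feedback formula to H1, H2 gives (-4*s^2 + 5*s - 1)/(2*s^2 - 19*s + 8)
2. sum the parallel branches H3, H4 gives (3*s + 3)/(s - 1)
3. close the feedback loop around [H1/(1+H1*H2)], (H3+H4) gives (-4*s^2 + 5*s - 1)/(14*s^2 - 10*s + 5)
Evaluating the step-3 result (the overall T(s)) at s = 0 gives T(0) = -1/5.

Final answer: -1/5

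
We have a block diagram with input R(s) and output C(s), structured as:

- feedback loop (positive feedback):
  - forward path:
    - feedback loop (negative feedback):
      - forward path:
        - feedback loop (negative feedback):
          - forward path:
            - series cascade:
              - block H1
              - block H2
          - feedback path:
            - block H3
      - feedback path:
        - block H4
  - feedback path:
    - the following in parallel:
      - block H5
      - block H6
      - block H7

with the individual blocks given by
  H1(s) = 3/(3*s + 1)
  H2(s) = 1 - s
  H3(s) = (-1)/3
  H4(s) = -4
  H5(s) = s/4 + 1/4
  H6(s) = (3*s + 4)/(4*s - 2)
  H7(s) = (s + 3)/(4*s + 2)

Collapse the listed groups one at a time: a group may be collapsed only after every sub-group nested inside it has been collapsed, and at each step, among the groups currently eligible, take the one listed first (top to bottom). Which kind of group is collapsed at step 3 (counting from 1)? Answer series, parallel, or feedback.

Answer: feedback

Working:
[1] reduce the series chain H1, H2
[2] reduce the feedback loop with forward (H1*H2) and return H3
[3] feedback reduction of [(H1*H2)/(1+(H1*H2)*H3)], H4
[4] reduce the parallel group H5, H6, H7
[5] collapse the loop ([[(H1*H2)/(1+(H1*H2)*H3)]/(1+[(H1*H2)/(1+(H1*H2)*H3)]*H4)] forward, (H5+H6+H7) return)
At step 3 the group reduced is feedback.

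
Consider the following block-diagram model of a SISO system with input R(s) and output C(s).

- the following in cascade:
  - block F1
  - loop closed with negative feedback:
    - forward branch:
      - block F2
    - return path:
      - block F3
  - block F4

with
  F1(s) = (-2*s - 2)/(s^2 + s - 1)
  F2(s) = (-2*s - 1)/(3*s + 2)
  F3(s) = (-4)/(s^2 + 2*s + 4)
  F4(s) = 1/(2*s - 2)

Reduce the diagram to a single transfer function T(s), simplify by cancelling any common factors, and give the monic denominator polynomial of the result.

(1) close the feedback loop around F2, F3 = (-2*s^3 - 5*s^2 - 10*s - 4)/(3*s^3 + 8*s^2 + 24*s + 12)
(2) reduce the series chain F1, [F2/(1+F2*F3)], F4 = (2*s^4 + 7*s^3 + 15*s^2 + 14*s + 4)/(3*s^6 + 8*s^5 + 18*s^4 - s^3 - 40*s^2 + 12)
Step 2 gives the fully reduced T(s), with no common factor left to cancel. The denominator's leading coefficient is 3, so divide each of its coefficients by 3 to get the monic form.

Hence the answer: s^6 + 8*s^5/3 + 6*s^4 - s^3/3 - 40*s^2/3 + 4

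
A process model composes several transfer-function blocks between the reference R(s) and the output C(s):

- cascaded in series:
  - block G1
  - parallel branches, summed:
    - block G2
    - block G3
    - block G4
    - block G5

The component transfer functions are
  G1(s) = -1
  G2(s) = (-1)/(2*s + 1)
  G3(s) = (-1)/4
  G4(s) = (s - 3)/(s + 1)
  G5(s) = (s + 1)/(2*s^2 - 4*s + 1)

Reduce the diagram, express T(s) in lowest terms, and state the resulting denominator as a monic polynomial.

(1) reduce the parallel group G2, G3, G4, G5; result (12*s^4 - 70*s^3 + 100*s^2 + 57*s - 13)/(16*s^4 - 8*s^3 - 32*s^2 - 4*s + 4)
(2) reduce the series chain G1, (G2+G3+G4+G5); result (-12*s^4 + 70*s^3 - 100*s^2 - 57*s + 13)/(16*s^4 - 8*s^3 - 32*s^2 - 4*s + 4)
The result of step 2 is T(s) in lowest terms. Its denominator has leading coefficient 16; dividing the denominator through by 16 makes it monic.

Hence the answer: s^4 - s^3/2 - 2*s^2 - s/4 + 1/4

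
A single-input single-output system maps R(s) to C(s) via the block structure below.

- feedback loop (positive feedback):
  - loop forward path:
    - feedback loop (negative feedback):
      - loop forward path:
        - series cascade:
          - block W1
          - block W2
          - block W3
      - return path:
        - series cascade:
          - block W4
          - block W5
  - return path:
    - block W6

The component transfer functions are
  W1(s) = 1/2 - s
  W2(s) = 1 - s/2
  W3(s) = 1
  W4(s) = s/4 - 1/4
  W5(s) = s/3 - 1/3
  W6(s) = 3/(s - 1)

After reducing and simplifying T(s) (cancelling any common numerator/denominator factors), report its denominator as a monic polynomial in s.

The answer is s^5 - 11*s^4/2 + 23*s^3/2 - 95*s^2/2 + 239*s/2 - 61.

Reasoning:
1. reduce the series chain W1, W2, W3: s^2/2 - 5*s/4 + 1/2
2. cascade W4, W5: s^2/12 - s/6 + 1/12
3. feedback reduction of (W1*W2*W3), (W4*W5): (24*s^2 - 60*s + 24)/(2*s^4 - 9*s^3 + 14*s^2 - 9*s + 50)
4. reduce the feedback loop with forward [(W1*W2*W3)/(1+(W1*W2*W3)*(W4*W5))] and return W6: (24*s^3 - 84*s^2 + 84*s - 24)/(2*s^5 - 11*s^4 + 23*s^3 - 95*s^2 + 239*s - 122)
Step 4 gives the fully reduced T(s), with no common factor left to cancel. The denominator's leading coefficient is 2, so divide each of its coefficients by 2 to get the monic form.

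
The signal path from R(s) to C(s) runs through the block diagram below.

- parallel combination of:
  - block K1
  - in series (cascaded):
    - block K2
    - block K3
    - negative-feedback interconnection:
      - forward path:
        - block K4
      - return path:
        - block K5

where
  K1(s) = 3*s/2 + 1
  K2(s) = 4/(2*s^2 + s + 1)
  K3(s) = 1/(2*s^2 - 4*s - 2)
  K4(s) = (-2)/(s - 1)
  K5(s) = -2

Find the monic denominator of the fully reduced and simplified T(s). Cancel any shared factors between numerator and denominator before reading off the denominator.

Reducing step by step:

Step 1: apply the feedback formula to K4, K5: (-2)/(s + 3)
Step 2: cascade K2, K3, [K4/(1+K4*K5)]: (-4)/(2*s^5 + 3*s^4 - 12*s^3 - 12*s^2 - 10*s - 3)
Step 3: reduce the parallel group K1, (K2*K3*[K4/(1+K4*K5)]): (6*s^6 + 13*s^5 - 30*s^4 - 60*s^3 - 54*s^2 - 29*s - 14)/(4*s^5 + 6*s^4 - 24*s^3 - 24*s^2 - 20*s - 6)
No further cancellation is possible in the step-3 result, so that is T(s). Its denominator becomes monic after dividing by the leading coefficient 4.

Answer: s^5 + 3*s^4/2 - 6*s^3 - 6*s^2 - 5*s - 3/2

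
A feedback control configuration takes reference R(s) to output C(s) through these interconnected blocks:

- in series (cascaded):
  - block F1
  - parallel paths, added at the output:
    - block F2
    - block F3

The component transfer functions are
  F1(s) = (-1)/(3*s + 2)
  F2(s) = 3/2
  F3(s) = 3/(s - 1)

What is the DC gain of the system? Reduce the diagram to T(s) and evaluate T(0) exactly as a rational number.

Step 1 - parallel reduction of F2, F3, giving (3*s + 3)/(2*s - 2)
Step 2 - multiply F1, (F2+F3) (series), giving (-3*s - 3)/(6*s^2 - 2*s - 4)
The step-2 result is T(s). Setting s = 0: T(0) = -3/(-4) = 3/4.

Hence the answer: 3/4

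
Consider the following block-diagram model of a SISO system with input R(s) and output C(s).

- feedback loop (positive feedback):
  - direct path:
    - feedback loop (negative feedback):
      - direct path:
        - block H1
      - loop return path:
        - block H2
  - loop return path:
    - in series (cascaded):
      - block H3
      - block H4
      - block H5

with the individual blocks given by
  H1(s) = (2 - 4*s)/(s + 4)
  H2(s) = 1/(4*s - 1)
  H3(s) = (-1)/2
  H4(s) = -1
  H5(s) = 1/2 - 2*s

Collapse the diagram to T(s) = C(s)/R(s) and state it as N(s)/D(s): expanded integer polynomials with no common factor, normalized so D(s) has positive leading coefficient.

(1) apply the feedback formula to H1, H2: (-16*s^2 + 12*s - 2)/(4*s^2 + 11*s - 2)
(2) series reduction of H3, H4, H5: 1/4 - s
(3) apply the feedback formula to [H1/(1+H1*H2)], (H3*H4*H5), which is the overall transfer function T(s) = C(s)/R(s) in lowest terms

Final answer: (32*s^2 - 24*s + 4)/(32*s^3 - 40*s^2 - 12*s + 3)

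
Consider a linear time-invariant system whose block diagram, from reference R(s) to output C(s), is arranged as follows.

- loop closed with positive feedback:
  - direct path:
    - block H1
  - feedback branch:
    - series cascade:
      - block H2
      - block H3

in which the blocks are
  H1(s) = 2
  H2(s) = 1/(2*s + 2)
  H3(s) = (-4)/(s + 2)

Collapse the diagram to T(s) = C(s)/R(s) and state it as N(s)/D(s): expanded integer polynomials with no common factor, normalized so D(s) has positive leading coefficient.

First reduce the diagram to T(s).

(1) reduce the series chain H2, H3: (-2)/(s^2 + 3*s + 2)
(2) feedback reduction of H1, (H2*H3); the result is T(s) itself (integer coefficients, no common factor, positive leading denominator coefficient)

Answer: (2*s^2 + 6*s + 4)/(s^2 + 3*s + 6)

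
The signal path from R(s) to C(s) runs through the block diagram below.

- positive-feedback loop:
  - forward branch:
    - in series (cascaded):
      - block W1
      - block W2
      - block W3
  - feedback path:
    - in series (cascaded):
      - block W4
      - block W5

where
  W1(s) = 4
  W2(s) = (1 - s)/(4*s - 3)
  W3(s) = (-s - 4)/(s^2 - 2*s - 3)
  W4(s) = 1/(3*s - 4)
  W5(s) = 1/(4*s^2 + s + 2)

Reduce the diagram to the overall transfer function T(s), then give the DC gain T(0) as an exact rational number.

Answer: -16/7

Working:
[1] cascade W1, W2, W3 gives (4*s^2 + 12*s - 16)/(4*s^3 - 11*s^2 - 6*s + 9)
[2] combine W4, W5 in series gives 1/(12*s^3 - 13*s^2 + 2*s - 8)
[3] feedback reduction of (W1*W2*W3), (W4*W5) gives (48*s^5 + 92*s^4 - 340*s^3 + 200*s^2 - 128*s + 128)/(48*s^6 - 184*s^5 + 79*s^4 + 132*s^3 - 45*s^2 + 54*s - 56)
Evaluating the step-3 result (the overall T(s)) at s = 0 gives T(0) = 128/(-56) = -16/7.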